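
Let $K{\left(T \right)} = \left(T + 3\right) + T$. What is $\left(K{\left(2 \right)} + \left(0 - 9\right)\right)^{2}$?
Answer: $4$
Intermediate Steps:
$K{\left(T \right)} = 3 + 2 T$ ($K{\left(T \right)} = \left(3 + T\right) + T = 3 + 2 T$)
$\left(K{\left(2 \right)} + \left(0 - 9\right)\right)^{2} = \left(\left(3 + 2 \cdot 2\right) + \left(0 - 9\right)\right)^{2} = \left(\left(3 + 4\right) + \left(0 - 9\right)\right)^{2} = \left(7 - 9\right)^{2} = \left(-2\right)^{2} = 4$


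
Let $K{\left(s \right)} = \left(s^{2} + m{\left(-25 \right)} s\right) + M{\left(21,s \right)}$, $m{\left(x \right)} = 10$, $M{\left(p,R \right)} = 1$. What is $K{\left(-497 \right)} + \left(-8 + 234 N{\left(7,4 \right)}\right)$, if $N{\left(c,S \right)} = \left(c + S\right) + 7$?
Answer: $246244$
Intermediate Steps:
$N{\left(c,S \right)} = 7 + S + c$ ($N{\left(c,S \right)} = \left(S + c\right) + 7 = 7 + S + c$)
$K{\left(s \right)} = 1 + s^{2} + 10 s$ ($K{\left(s \right)} = \left(s^{2} + 10 s\right) + 1 = 1 + s^{2} + 10 s$)
$K{\left(-497 \right)} + \left(-8 + 234 N{\left(7,4 \right)}\right) = \left(1 + \left(-497\right)^{2} + 10 \left(-497\right)\right) - \left(8 - 234 \left(7 + 4 + 7\right)\right) = \left(1 + 247009 - 4970\right) + \left(-8 + 234 \cdot 18\right) = 242040 + \left(-8 + 4212\right) = 242040 + 4204 = 246244$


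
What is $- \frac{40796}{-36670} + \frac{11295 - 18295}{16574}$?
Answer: $\frac{104865726}{151942145} \approx 0.69017$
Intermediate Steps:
$- \frac{40796}{-36670} + \frac{11295 - 18295}{16574} = \left(-40796\right) \left(- \frac{1}{36670}\right) - \frac{3500}{8287} = \frac{20398}{18335} - \frac{3500}{8287} = \frac{104865726}{151942145}$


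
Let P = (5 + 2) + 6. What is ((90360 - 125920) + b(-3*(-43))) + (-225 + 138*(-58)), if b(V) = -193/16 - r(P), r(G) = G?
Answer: -701025/16 ≈ -43814.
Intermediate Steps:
P = 13 (P = 7 + 6 = 13)
b(V) = -401/16 (b(V) = -193/16 - 1*13 = -193*1/16 - 13 = -193/16 - 13 = -401/16)
((90360 - 125920) + b(-3*(-43))) + (-225 + 138*(-58)) = ((90360 - 125920) - 401/16) + (-225 + 138*(-58)) = (-35560 - 401/16) + (-225 - 8004) = -569361/16 - 8229 = -701025/16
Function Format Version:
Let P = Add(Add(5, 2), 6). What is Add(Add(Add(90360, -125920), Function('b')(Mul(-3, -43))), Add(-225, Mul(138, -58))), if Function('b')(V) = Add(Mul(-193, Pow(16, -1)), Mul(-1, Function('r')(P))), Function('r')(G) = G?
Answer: Rational(-701025, 16) ≈ -43814.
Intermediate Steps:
P = 13 (P = Add(7, 6) = 13)
Function('b')(V) = Rational(-401, 16) (Function('b')(V) = Add(Mul(-193, Pow(16, -1)), Mul(-1, 13)) = Add(Mul(-193, Rational(1, 16)), -13) = Add(Rational(-193, 16), -13) = Rational(-401, 16))
Add(Add(Add(90360, -125920), Function('b')(Mul(-3, -43))), Add(-225, Mul(138, -58))) = Add(Add(Add(90360, -125920), Rational(-401, 16)), Add(-225, Mul(138, -58))) = Add(Add(-35560, Rational(-401, 16)), Add(-225, -8004)) = Add(Rational(-569361, 16), -8229) = Rational(-701025, 16)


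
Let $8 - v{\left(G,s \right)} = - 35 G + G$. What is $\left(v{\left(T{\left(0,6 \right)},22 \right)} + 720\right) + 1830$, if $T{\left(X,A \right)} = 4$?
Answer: $2694$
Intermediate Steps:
$v{\left(G,s \right)} = 8 + 34 G$ ($v{\left(G,s \right)} = 8 - \left(- 35 G + G\right) = 8 - - 34 G = 8 + 34 G$)
$\left(v{\left(T{\left(0,6 \right)},22 \right)} + 720\right) + 1830 = \left(\left(8 + 34 \cdot 4\right) + 720\right) + 1830 = \left(\left(8 + 136\right) + 720\right) + 1830 = \left(144 + 720\right) + 1830 = 864 + 1830 = 2694$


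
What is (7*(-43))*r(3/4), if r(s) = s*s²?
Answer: -8127/64 ≈ -126.98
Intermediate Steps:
r(s) = s³
(7*(-43))*r(3/4) = (7*(-43))*(3/4)³ = -301*(3*(¼))³ = -301*(¾)³ = -301*27/64 = -8127/64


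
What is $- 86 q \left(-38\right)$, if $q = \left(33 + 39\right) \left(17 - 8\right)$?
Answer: $2117664$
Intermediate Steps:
$q = 648$ ($q = 72 \cdot 9 = 648$)
$- 86 q \left(-38\right) = \left(-86\right) 648 \left(-38\right) = \left(-55728\right) \left(-38\right) = 2117664$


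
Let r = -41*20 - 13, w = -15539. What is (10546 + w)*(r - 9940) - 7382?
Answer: 53782207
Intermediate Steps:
r = -833 (r = -820 - 13 = -833)
(10546 + w)*(r - 9940) - 7382 = (10546 - 15539)*(-833 - 9940) - 7382 = -4993*(-10773) - 7382 = 53789589 - 7382 = 53782207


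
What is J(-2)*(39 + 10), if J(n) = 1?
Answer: 49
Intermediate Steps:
J(-2)*(39 + 10) = 1*(39 + 10) = 1*49 = 49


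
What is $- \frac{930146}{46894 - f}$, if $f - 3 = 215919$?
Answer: $\frac{465073}{84514} \approx 5.5029$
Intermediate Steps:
$f = 215922$ ($f = 3 + 215919 = 215922$)
$- \frac{930146}{46894 - f} = - \frac{930146}{46894 - 215922} = - \frac{930146}{-169028} = \left(-930146\right) \left(- \frac{1}{169028}\right) = \frac{465073}{84514}$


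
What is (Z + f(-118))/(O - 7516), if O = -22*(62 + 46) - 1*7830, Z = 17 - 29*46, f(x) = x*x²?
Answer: 1644349/17722 ≈ 92.786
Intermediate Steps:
f(x) = x³
Z = -1317 (Z = 17 - 1334 = -1317)
O = -10206 (O = -22*108 - 7830 = -2376 - 7830 = -10206)
(Z + f(-118))/(O - 7516) = (-1317 + (-118)³)/(-10206 - 7516) = (-1317 - 1643032)/(-17722) = -1644349*(-1/17722) = 1644349/17722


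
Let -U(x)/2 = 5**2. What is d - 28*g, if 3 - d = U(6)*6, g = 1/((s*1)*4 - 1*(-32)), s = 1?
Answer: 2720/9 ≈ 302.22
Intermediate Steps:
U(x) = -50 (U(x) = -2*5**2 = -2*25 = -50)
g = 1/36 (g = 1/((1*1)*4 - 1*(-32)) = 1/(1*4 + 32) = 1/(4 + 32) = 1/36 ≈ 0.027778)
d = 303 (d = 3 - (-50)*6 = 3 - 1*(-300) = 3 + 300 = 303)
d - 28*g = 303 - 28*1/36 = 303 - 7/9 = 2720/9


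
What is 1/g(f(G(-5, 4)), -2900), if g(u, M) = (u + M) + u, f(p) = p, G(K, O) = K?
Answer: -1/2910 ≈ -0.00034364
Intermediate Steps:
g(u, M) = M + 2*u (g(u, M) = (M + u) + u = M + 2*u)
1/g(f(G(-5, 4)), -2900) = 1/(-2900 + 2*(-5)) = 1/(-2900 - 10) = 1/(-2910) = -1/2910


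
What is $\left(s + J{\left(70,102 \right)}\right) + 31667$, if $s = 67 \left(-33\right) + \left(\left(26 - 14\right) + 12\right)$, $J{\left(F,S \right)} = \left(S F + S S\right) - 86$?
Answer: $46938$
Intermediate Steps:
$J{\left(F,S \right)} = -86 + S^{2} + F S$ ($J{\left(F,S \right)} = \left(F S + S^{2}\right) - 86 = \left(S^{2} + F S\right) - 86 = -86 + S^{2} + F S$)
$s = -2187$ ($s = -2211 + \left(12 + 12\right) = -2211 + 24 = -2187$)
$\left(s + J{\left(70,102 \right)}\right) + 31667 = \left(-2187 + \left(-86 + 102^{2} + 70 \cdot 102\right)\right) + 31667 = \left(-2187 + \left(-86 + 10404 + 7140\right)\right) + 31667 = \left(-2187 + 17458\right) + 31667 = 15271 + 31667 = 46938$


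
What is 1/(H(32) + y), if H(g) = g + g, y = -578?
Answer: -1/514 ≈ -0.0019455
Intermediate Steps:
H(g) = 2*g
1/(H(32) + y) = 1/(2*32 - 578) = 1/(64 - 578) = 1/(-514) = -1/514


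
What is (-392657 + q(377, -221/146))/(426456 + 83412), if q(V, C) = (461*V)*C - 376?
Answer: -95791955/74440728 ≈ -1.2868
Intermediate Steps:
q(V, C) = -376 + 461*C*V (q(V, C) = 461*C*V - 376 = -376 + 461*C*V)
(-392657 + q(377, -221/146))/(426456 + 83412) = (-392657 + (-376 + 461*(-221/146)*377))/(426456 + 83412) = (-392657 + (-376 + 461*(-221*1/146)*377))/509868 = (-392657 + (-376 + 461*(-221/146)*377))*(1/509868) = (-392657 + (-376 - 38409137/146))*(1/509868) = (-392657 - 38464033/146)*(1/509868) = -95791955/146*1/509868 = -95791955/74440728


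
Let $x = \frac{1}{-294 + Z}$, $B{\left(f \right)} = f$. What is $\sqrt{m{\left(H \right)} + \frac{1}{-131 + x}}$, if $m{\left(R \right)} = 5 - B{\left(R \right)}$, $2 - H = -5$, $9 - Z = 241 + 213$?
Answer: $\frac{i \sqrt{18815894790}}{96810} \approx 1.4169 i$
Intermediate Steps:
$Z = -445$ ($Z = 9 - \left(241 + 213\right) = 9 - 454 = -445$)
$H = 7$ ($H = 2 - -5 = 2 + 5 = 7$)
$x = - \frac{1}{739}$ ($x = \frac{1}{-294 - 445} = \frac{1}{-739} = - \frac{1}{739} \approx -0.0013532$)
$m{\left(R \right)} = 5 - R$
$\sqrt{m{\left(H \right)} + \frac{1}{-131 + x}} = \sqrt{\left(5 - 7\right) + \frac{1}{-131 - \frac{1}{739}}} = \sqrt{\left(5 - 7\right) + \frac{1}{- \frac{96810}{739}}} = \sqrt{-2 - \frac{739}{96810}} = \sqrt{- \frac{194359}{96810}} = \frac{i \sqrt{18815894790}}{96810}$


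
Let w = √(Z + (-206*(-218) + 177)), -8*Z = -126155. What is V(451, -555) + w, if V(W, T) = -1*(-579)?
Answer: 579 + √973670/4 ≈ 825.69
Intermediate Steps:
Z = 126155/8 (Z = -⅛*(-126155) = 126155/8 ≈ 15769.)
V(W, T) = 579
w = √973670/4 (w = √(126155/8 + (-206*(-218) + 177)) = √(126155/8 + (44908 + 177)) = √(126155/8 + 45085) = √(486835/8) = √973670/4 ≈ 246.69)
V(451, -555) + w = 579 + √973670/4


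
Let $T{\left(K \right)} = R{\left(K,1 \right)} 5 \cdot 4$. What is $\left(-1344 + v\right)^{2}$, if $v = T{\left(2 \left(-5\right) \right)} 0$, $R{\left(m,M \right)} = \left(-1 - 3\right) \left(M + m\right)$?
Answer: $1806336$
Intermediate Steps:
$R{\left(m,M \right)} = - 4 M - 4 m$ ($R{\left(m,M \right)} = - 4 \left(M + m\right) = - 4 M - 4 m$)
$T{\left(K \right)} = -80 - 80 K$ ($T{\left(K \right)} = \left(\left(-4\right) 1 - 4 K\right) 5 \cdot 4 = \left(-4 - 4 K\right) 5 \cdot 4 = \left(-20 - 20 K\right) 4 = -80 - 80 K$)
$v = 0$ ($v = \left(-80 - 80 \cdot 2 \left(-5\right)\right) 0 = \left(-80 - -800\right) 0 = \left(-80 + 800\right) 0 = 720 \cdot 0 = 0$)
$\left(-1344 + v\right)^{2} = \left(-1344 + 0\right)^{2} = \left(-1344\right)^{2} = 1806336$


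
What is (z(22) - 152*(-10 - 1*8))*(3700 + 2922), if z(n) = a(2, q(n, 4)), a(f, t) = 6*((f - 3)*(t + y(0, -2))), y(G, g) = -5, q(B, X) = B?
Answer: 17442348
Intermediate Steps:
a(f, t) = 6*(-5 + t)*(-3 + f) (a(f, t) = 6*((f - 3)*(t - 5)) = 6*((-3 + f)*(-5 + t)) = 6*((-5 + t)*(-3 + f)) = 6*(-5 + t)*(-3 + f))
z(n) = 30 - 6*n (z(n) = 90 - 30*2 - 18*n + 6*2*n = 90 - 60 - 18*n + 12*n = 30 - 6*n)
(z(22) - 152*(-10 - 1*8))*(3700 + 2922) = ((30 - 6*22) - 152*(-10 - 1*8))*(3700 + 2922) = ((30 - 132) - 152*(-10 - 8))*6622 = (-102 - 152*(-18))*6622 = (-102 + 2736)*6622 = 2634*6622 = 17442348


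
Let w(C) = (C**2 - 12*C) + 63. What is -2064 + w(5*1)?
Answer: -2036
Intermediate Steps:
w(C) = 63 + C**2 - 12*C
-2064 + w(5*1) = -2064 + (63 + (5*1)**2 - 60) = -2064 + (63 + 5**2 - 12*5) = -2064 + (63 + 25 - 60) = -2064 + 28 = -2036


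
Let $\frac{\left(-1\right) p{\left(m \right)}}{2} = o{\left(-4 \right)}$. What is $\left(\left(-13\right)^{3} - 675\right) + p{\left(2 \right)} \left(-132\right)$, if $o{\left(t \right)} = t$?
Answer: $-3928$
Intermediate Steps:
$p{\left(m \right)} = 8$ ($p{\left(m \right)} = \left(-2\right) \left(-4\right) = 8$)
$\left(\left(-13\right)^{3} - 675\right) + p{\left(2 \right)} \left(-132\right) = \left(\left(-13\right)^{3} - 675\right) + 8 \left(-132\right) = \left(-2197 - 675\right) - 1056 = -2872 - 1056 = -3928$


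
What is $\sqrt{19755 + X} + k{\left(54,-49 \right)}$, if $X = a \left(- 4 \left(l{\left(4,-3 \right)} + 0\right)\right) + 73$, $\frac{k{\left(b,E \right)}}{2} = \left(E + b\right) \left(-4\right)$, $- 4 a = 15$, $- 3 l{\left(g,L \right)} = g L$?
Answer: $-40 + 4 \sqrt{1243} \approx 101.02$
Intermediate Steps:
$l{\left(g,L \right)} = - \frac{L g}{3}$ ($l{\left(g,L \right)} = - \frac{g L}{3} = - \frac{L g}{3}$)
$a = - \frac{15}{4}$ ($a = \left(- \frac{1}{4}\right) 15 = - \frac{15}{4} \approx -3.75$)
$k{\left(b,E \right)} = - 8 E - 8 b$ ($k{\left(b,E \right)} = 2 \left(E + b\right) \left(-4\right) = 2 \left(- 4 E - 4 b\right) = - 8 E - 8 b$)
$X = 133$ ($X = - \frac{15 \left(- 4 \left(\left(- \frac{1}{3}\right) \left(-3\right) 4 + 0\right)\right)}{4} + 73 = - \frac{15 \left(- 4 \left(4 + 0\right)\right)}{4} + 73 = - \frac{15 \left(\left(-4\right) 4\right)}{4} + 73 = \left(- \frac{15}{4}\right) \left(-16\right) + 73 = 60 + 73 = 133$)
$\sqrt{19755 + X} + k{\left(54,-49 \right)} = \sqrt{19755 + 133} - 40 = \sqrt{19888} + \left(392 - 432\right) = 4 \sqrt{1243} - 40 = -40 + 4 \sqrt{1243}$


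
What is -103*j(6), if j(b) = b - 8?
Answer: 206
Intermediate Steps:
j(b) = -8 + b
-103*j(6) = -103*(-8 + 6) = -103*(-2) = 206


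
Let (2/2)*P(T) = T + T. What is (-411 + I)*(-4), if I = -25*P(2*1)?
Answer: 2044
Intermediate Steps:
P(T) = 2*T (P(T) = T + T = 2*T)
I = -100 (I = -50*2*1 = -50*2 = -25*4 = -100)
(-411 + I)*(-4) = (-411 - 100)*(-4) = -511*(-4) = 2044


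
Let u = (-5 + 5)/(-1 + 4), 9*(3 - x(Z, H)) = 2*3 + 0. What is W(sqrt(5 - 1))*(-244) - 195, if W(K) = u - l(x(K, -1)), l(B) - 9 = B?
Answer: 7711/3 ≈ 2570.3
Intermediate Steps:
x(Z, H) = 7/3 (x(Z, H) = 3 - (2*3 + 0)/9 = 3 - (6 + 0)/9 = 3 - 1/9*6 = 3 - 2/3 = 7/3)
l(B) = 9 + B
u = 0 (u = 0/3 = 0*(1/3) = 0)
W(K) = -34/3 (W(K) = 0 - (9 + 7/3) = 0 - 1*34/3 = 0 - 34/3 = -34/3)
W(sqrt(5 - 1))*(-244) - 195 = -34/3*(-244) - 195 = 8296/3 - 195 = 7711/3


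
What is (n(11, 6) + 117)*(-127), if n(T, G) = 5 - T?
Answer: -14097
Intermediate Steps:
(n(11, 6) + 117)*(-127) = ((5 - 1*11) + 117)*(-127) = ((5 - 11) + 117)*(-127) = (-6 + 117)*(-127) = 111*(-127) = -14097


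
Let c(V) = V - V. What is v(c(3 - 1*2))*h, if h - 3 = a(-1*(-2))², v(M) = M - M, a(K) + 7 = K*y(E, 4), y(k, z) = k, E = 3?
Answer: 0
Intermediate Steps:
a(K) = -7 + 3*K (a(K) = -7 + K*3 = -7 + 3*K)
c(V) = 0
v(M) = 0
h = 4 (h = 3 + (-7 + 3*(-1*(-2)))² = 3 + (-7 + 3*2)² = 3 + (-7 + 6)² = 3 + (-1)² = 3 + 1 = 4)
v(c(3 - 1*2))*h = 0*4 = 0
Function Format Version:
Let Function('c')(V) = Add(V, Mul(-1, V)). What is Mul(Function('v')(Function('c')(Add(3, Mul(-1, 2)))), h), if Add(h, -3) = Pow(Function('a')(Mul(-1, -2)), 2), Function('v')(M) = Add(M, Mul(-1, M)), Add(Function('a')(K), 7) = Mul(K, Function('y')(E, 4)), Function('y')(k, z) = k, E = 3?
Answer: 0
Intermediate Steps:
Function('a')(K) = Add(-7, Mul(3, K)) (Function('a')(K) = Add(-7, Mul(K, 3)) = Add(-7, Mul(3, K)))
Function('c')(V) = 0
Function('v')(M) = 0
h = 4 (h = Add(3, Pow(Add(-7, Mul(3, Mul(-1, -2))), 2)) = Add(3, Pow(Add(-7, Mul(3, 2)), 2)) = Add(3, Pow(Add(-7, 6), 2)) = Add(3, Pow(-1, 2)) = Add(3, 1) = 4)
Mul(Function('v')(Function('c')(Add(3, Mul(-1, 2)))), h) = Mul(0, 4) = 0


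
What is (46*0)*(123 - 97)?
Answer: 0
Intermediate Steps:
(46*0)*(123 - 97) = 0*26 = 0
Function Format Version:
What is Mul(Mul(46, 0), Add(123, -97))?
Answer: 0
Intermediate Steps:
Mul(Mul(46, 0), Add(123, -97)) = Mul(0, 26) = 0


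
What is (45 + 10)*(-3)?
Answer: -165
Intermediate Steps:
(45 + 10)*(-3) = 55*(-3) = -165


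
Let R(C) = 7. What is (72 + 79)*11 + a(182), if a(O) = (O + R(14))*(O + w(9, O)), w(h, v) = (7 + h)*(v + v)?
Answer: 1136795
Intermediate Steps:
w(h, v) = 2*v*(7 + h) (w(h, v) = (7 + h)*(2*v) = 2*v*(7 + h))
a(O) = 33*O*(7 + O) (a(O) = (O + 7)*(O + 2*O*(7 + 9)) = (7 + O)*(O + 2*O*16) = (7 + O)*(O + 32*O) = (7 + O)*(33*O) = 33*O*(7 + O))
(72 + 79)*11 + a(182) = (72 + 79)*11 + 33*182*(7 + 182) = 151*11 + 33*182*189 = 1661 + 1135134 = 1136795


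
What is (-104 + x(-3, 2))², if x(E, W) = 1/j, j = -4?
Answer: 173889/16 ≈ 10868.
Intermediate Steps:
x(E, W) = -¼ (x(E, W) = 1/(-4) = -¼)
(-104 + x(-3, 2))² = (-104 - ¼)² = (-417/4)² = 173889/16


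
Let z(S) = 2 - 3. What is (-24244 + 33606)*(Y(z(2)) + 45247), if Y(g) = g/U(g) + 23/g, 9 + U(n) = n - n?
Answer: 3810493154/9 ≈ 4.2339e+8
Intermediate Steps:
U(n) = -9 (U(n) = -9 + (n - n) = -9 + 0 = -9)
z(S) = -1
Y(g) = 23/g - g/9 (Y(g) = g/(-9) + 23/g = g*(-1/9) + 23/g = -g/9 + 23/g = 23/g - g/9)
(-24244 + 33606)*(Y(z(2)) + 45247) = (-24244 + 33606)*((23/(-1) - 1/9*(-1)) + 45247) = 9362*((23*(-1) + 1/9) + 45247) = 9362*((-23 + 1/9) + 45247) = 9362*(-206/9 + 45247) = 9362*(407017/9) = 3810493154/9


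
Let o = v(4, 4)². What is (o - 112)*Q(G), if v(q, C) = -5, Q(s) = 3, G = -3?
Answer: -261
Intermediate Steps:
o = 25 (o = (-5)² = 25)
(o - 112)*Q(G) = (25 - 112)*3 = -87*3 = -261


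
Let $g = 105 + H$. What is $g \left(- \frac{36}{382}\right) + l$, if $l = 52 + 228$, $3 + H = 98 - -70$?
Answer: $\frac{48620}{191} \approx 254.55$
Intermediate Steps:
$H = 165$ ($H = -3 + \left(98 - -70\right) = -3 + \left(98 + 70\right) = -3 + 168 = 165$)
$l = 280$
$g = 270$ ($g = 105 + 165 = 270$)
$g \left(- \frac{36}{382}\right) + l = 270 \left(- \frac{36}{382}\right) + 280 = 270 \left(\left(-36\right) \frac{1}{382}\right) + 280 = 270 \left(- \frac{18}{191}\right) + 280 = - \frac{4860}{191} + 280 = \frac{48620}{191}$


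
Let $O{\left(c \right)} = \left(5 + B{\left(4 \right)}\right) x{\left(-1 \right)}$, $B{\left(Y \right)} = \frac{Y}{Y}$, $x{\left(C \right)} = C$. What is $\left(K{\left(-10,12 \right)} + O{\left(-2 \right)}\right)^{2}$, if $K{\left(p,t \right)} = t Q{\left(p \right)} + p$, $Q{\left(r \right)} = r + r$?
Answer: $65536$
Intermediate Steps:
$B{\left(Y \right)} = 1$
$Q{\left(r \right)} = 2 r$
$O{\left(c \right)} = -6$ ($O{\left(c \right)} = \left(5 + 1\right) \left(-1\right) = 6 \left(-1\right) = -6$)
$K{\left(p,t \right)} = p + 2 p t$ ($K{\left(p,t \right)} = t 2 p + p = 2 p t + p = p + 2 p t$)
$\left(K{\left(-10,12 \right)} + O{\left(-2 \right)}\right)^{2} = \left(- 10 \left(1 + 2 \cdot 12\right) - 6\right)^{2} = \left(- 10 \left(1 + 24\right) - 6\right)^{2} = \left(\left(-10\right) 25 - 6\right)^{2} = \left(-250 - 6\right)^{2} = \left(-256\right)^{2} = 65536$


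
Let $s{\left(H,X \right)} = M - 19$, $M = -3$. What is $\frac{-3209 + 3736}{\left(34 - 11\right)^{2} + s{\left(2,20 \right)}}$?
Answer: $\frac{527}{507} \approx 1.0394$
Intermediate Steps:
$s{\left(H,X \right)} = -22$ ($s{\left(H,X \right)} = -3 - 19 = -22$)
$\frac{-3209 + 3736}{\left(34 - 11\right)^{2} + s{\left(2,20 \right)}} = \frac{-3209 + 3736}{\left(34 - 11\right)^{2} - 22} = \frac{527}{23^{2} - 22} = \frac{527}{529 - 22} = \frac{527}{507}$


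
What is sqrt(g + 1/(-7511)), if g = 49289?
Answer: sqrt(2780644891458)/7511 ≈ 222.01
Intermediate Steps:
sqrt(g + 1/(-7511)) = sqrt(49289 + 1/(-7511)) = sqrt(49289 - 1/7511) = sqrt(370209678/7511) = sqrt(2780644891458)/7511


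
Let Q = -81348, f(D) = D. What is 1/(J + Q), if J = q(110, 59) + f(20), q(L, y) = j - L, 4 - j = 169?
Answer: -1/81603 ≈ -1.2254e-5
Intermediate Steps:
j = -165 (j = 4 - 1*169 = 4 - 169 = -165)
q(L, y) = -165 - L
J = -255 (J = (-165 - 1*110) + 20 = (-165 - 110) + 20 = -275 + 20 = -255)
1/(J + Q) = 1/(-255 - 81348) = 1/(-81603) = -1/81603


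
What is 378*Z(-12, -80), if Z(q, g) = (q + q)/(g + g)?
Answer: 567/10 ≈ 56.700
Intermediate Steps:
Z(q, g) = q/g (Z(q, g) = (2*q)/((2*g)) = (2*q)*(1/(2*g)) = q/g)
378*Z(-12, -80) = 378*(-12/(-80)) = 378*(-12*(-1/80)) = 378*(3/20) = 567/10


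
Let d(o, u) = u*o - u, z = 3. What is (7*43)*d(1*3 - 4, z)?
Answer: -1806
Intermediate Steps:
d(o, u) = -u + o*u (d(o, u) = o*u - u = -u + o*u)
(7*43)*d(1*3 - 4, z) = (7*43)*(3*(-1 + (1*3 - 4))) = 301*(3*(-1 + (3 - 4))) = 301*(3*(-1 - 1)) = 301*(3*(-2)) = 301*(-6) = -1806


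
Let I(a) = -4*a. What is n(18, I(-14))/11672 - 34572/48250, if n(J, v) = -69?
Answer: -203426817/281587000 ≈ -0.72243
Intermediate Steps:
n(18, I(-14))/11672 - 34572/48250 = -69/11672 - 34572/48250 = -69*1/11672 - 34572*1/48250 = -69/11672 - 17286/24125 = -203426817/281587000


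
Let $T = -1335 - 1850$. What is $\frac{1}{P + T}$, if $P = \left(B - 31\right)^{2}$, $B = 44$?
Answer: $- \frac{1}{3016} \approx -0.00033156$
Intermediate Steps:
$T = -3185$ ($T = -1335 - 1850 = -3185$)
$P = 169$ ($P = \left(44 - 31\right)^{2} = 13^{2} = 169$)
$\frac{1}{P + T} = \frac{1}{169 - 3185} = \frac{1}{-3016} = - \frac{1}{3016}$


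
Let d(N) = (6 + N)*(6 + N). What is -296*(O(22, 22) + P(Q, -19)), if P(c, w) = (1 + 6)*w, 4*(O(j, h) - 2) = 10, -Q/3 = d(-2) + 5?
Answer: 38036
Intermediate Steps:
d(N) = (6 + N)²
Q = -63 (Q = -3*((6 - 2)² + 5) = -3*(4² + 5) = -3*(16 + 5) = -3*21 = -63)
O(j, h) = 9/2 (O(j, h) = 2 + (¼)*10 = 2 + 5/2 = 9/2)
P(c, w) = 7*w
-296*(O(22, 22) + P(Q, -19)) = -296*(9/2 + 7*(-19)) = -296*(9/2 - 133) = -296*(-257/2) = 38036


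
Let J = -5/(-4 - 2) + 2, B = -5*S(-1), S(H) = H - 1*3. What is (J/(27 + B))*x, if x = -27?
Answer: -153/94 ≈ -1.6277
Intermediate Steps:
S(H) = -3 + H (S(H) = H - 3 = -3 + H)
B = 20 (B = -5*(-3 - 1) = -5*(-4) = 20)
J = 17/6 (J = -5/(-6) + 2 = -⅙*(-5) + 2 = ⅚ + 2 = 17/6 ≈ 2.8333)
(J/(27 + B))*x = (17/(6*(27 + 20)))*(-27) = ((17/6)/47)*(-27) = ((17/6)*(1/47))*(-27) = (17/282)*(-27) = -153/94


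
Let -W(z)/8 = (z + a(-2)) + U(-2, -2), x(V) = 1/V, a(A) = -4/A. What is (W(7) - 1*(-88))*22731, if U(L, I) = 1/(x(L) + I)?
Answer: 2182176/5 ≈ 4.3644e+5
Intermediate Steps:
U(L, I) = 1/(I + 1/L) (U(L, I) = 1/(1/L + I) = 1/(I + 1/L))
W(z) = -64/5 - 8*z (W(z) = -8*((z - 4/(-2)) - 2/(1 - 2*(-2))) = -8*((z - 4*(-½)) - 2/(1 + 4)) = -8*((z + 2) - 2/5) = -8*((2 + z) - 2*⅕) = -8*((2 + z) - ⅖) = -8*(8/5 + z) = -64/5 - 8*z)
(W(7) - 1*(-88))*22731 = ((-64/5 - 8*7) - 1*(-88))*22731 = ((-64/5 - 56) + 88)*22731 = (-344/5 + 88)*22731 = (96/5)*22731 = 2182176/5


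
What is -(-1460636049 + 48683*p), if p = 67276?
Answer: -1814561459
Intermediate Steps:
-(-1460636049 + 48683*p) = -48683/(1/(67276 - 30003)) = -48683/(1/37273) = -48683/1/37273 = -48683*37273 = -1814561459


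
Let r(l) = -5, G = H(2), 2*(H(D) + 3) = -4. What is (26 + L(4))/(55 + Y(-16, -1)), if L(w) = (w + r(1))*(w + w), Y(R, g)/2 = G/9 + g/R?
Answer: 1296/3889 ≈ 0.33325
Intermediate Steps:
H(D) = -5 (H(D) = -3 + (1/2)*(-4) = -3 - 2 = -5)
G = -5
Y(R, g) = -10/9 + 2*g/R (Y(R, g) = 2*(-5/9 + g/R) = -10/9 + 2*g/R)
L(w) = 2*w*(-5 + w) (L(w) = (w - 5)*(w + w) = (-5 + w)*(2*w) = 2*w*(-5 + w))
(26 + L(4))/(55 + Y(-16, -1)) = (26 + 2*4*(-5 + 4))/(55 + (-10/9 + 2*(-1)/(-16))) = (26 + 2*4*(-1))/(55 + (-10/9 + 2*(-1)*(-1/16))) = (26 - 8)/(55 + (-10/9 + 1/8)) = 18/(55 - 71/72) = 18/(3889/72) = 18*(72/3889) = 1296/3889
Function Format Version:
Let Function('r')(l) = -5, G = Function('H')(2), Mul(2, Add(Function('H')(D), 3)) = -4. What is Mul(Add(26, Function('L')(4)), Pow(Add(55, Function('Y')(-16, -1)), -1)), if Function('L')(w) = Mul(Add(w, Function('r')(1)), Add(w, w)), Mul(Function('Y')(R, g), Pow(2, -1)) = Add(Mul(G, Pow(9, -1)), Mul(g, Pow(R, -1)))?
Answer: Rational(1296, 3889) ≈ 0.33325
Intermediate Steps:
Function('H')(D) = -5 (Function('H')(D) = Add(-3, Mul(Rational(1, 2), -4)) = Add(-3, -2) = -5)
G = -5
Function('Y')(R, g) = Add(Rational(-10, 9), Mul(2, g, Pow(R, -1))) (Function('Y')(R, g) = Mul(2, Add(Mul(-5, Pow(9, -1)), Mul(g, Pow(R, -1)))) = Mul(2, Add(Mul(-5, Rational(1, 9)), Mul(g, Pow(R, -1)))) = Mul(2, Add(Rational(-5, 9), Mul(g, Pow(R, -1)))) = Add(Rational(-10, 9), Mul(2, g, Pow(R, -1))))
Function('L')(w) = Mul(2, w, Add(-5, w)) (Function('L')(w) = Mul(Add(w, -5), Add(w, w)) = Mul(Add(-5, w), Mul(2, w)) = Mul(2, w, Add(-5, w)))
Mul(Add(26, Function('L')(4)), Pow(Add(55, Function('Y')(-16, -1)), -1)) = Mul(Add(26, Mul(2, 4, Add(-5, 4))), Pow(Add(55, Add(Rational(-10, 9), Mul(2, -1, Pow(-16, -1)))), -1)) = Mul(Add(26, Mul(2, 4, -1)), Pow(Add(55, Add(Rational(-10, 9), Mul(2, -1, Rational(-1, 16)))), -1)) = Mul(Add(26, -8), Pow(Add(55, Add(Rational(-10, 9), Rational(1, 8))), -1)) = Mul(18, Pow(Add(55, Rational(-71, 72)), -1)) = Mul(18, Pow(Rational(3889, 72), -1)) = Mul(18, Rational(72, 3889)) = Rational(1296, 3889)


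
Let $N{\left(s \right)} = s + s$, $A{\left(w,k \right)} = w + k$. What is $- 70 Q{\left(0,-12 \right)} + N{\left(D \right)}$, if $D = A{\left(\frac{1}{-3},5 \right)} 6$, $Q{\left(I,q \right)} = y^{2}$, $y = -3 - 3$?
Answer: $-2464$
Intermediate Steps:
$A{\left(w,k \right)} = k + w$
$y = -6$ ($y = -3 - 3 = -6$)
$Q{\left(I,q \right)} = 36$ ($Q{\left(I,q \right)} = \left(-6\right)^{2} = 36$)
$D = 28$ ($D = \left(5 + \frac{1}{-3}\right) 6 = \left(5 - \frac{1}{3}\right) 6 = \frac{14}{3} \cdot 6 = 28$)
$N{\left(s \right)} = 2 s$
$- 70 Q{\left(0,-12 \right)} + N{\left(D \right)} = \left(-70\right) 36 + 2 \cdot 28 = -2520 + 56 = -2464$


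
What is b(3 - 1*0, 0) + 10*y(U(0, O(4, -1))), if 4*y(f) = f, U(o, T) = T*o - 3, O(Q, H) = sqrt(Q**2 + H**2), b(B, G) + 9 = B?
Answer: -27/2 ≈ -13.500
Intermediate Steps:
b(B, G) = -9 + B
O(Q, H) = sqrt(H**2 + Q**2)
U(o, T) = -3 + T*o
y(f) = f/4
b(3 - 1*0, 0) + 10*y(U(0, O(4, -1))) = (-9 + (3 - 1*0)) + 10*((-3 + sqrt((-1)**2 + 4**2)*0)/4) = (-9 + (3 + 0)) + 10*((-3 + sqrt(1 + 16)*0)/4) = (-9 + 3) + 10*((-3 + sqrt(17)*0)/4) = -6 + 10*((-3 + 0)/4) = -6 + 10*((1/4)*(-3)) = -6 + 10*(-3/4) = -6 - 15/2 = -27/2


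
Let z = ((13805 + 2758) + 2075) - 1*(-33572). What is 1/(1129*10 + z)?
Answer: 1/63500 ≈ 1.5748e-5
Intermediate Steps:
z = 52210 (z = (16563 + 2075) + 33572 = 18638 + 33572 = 52210)
1/(1129*10 + z) = 1/(1129*10 + 52210) = 1/(11290 + 52210) = 1/63500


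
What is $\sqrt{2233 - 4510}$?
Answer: $3 i \sqrt{253} \approx 47.718 i$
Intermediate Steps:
$\sqrt{2233 - 4510} = \sqrt{-2277} = 3 i \sqrt{253}$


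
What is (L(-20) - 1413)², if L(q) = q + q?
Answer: 2111209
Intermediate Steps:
L(q) = 2*q
(L(-20) - 1413)² = (2*(-20) - 1413)² = (-40 - 1413)² = (-1453)² = 2111209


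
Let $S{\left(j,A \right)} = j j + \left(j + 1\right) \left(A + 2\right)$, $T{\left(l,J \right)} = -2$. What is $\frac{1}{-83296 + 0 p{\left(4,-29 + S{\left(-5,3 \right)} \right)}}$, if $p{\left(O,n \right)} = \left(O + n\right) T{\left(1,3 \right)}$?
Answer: $- \frac{1}{83296} \approx -1.2005 \cdot 10^{-5}$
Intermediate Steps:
$S{\left(j,A \right)} = j^{2} + \left(1 + j\right) \left(2 + A\right)$
$p{\left(O,n \right)} = - 2 O - 2 n$ ($p{\left(O,n \right)} = \left(O + n\right) \left(-2\right) = - 2 O - 2 n$)
$\frac{1}{-83296 + 0 p{\left(4,-29 + S{\left(-5,3 \right)} \right)}} = \frac{1}{-83296 + 0 \left(\left(-2\right) 4 - 2 \left(-29 + \left(2 + 3 + \left(-5\right)^{2} + 2 \left(-5\right) + 3 \left(-5\right)\right)\right)\right)} = \frac{1}{-83296 + 0 \left(-8 - 2 \left(-29 + \left(2 + 3 + 25 - 10 - 15\right)\right)\right)} = \frac{1}{-83296 + 0 \left(-8 - 2 \left(-29 + 5\right)\right)} = \frac{1}{-83296 + 0 \left(-8 - -48\right)} = \frac{1}{-83296 + 0 \left(-8 + 48\right)} = \frac{1}{-83296 + 0 \cdot 40} = \frac{1}{-83296 + 0} = \frac{1}{-83296} = - \frac{1}{83296}$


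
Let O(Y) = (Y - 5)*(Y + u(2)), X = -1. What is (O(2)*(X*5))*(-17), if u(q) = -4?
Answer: 510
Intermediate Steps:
O(Y) = (-5 + Y)*(-4 + Y) (O(Y) = (Y - 5)*(Y - 4) = (-5 + Y)*(-4 + Y))
(O(2)*(X*5))*(-17) = ((20 + 2**2 - 9*2)*(-1*5))*(-17) = ((20 + 4 - 18)*(-5))*(-17) = (6*(-5))*(-17) = -30*(-17) = 510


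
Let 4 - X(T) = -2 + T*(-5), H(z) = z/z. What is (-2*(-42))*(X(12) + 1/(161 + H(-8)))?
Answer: 149702/27 ≈ 5544.5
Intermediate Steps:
H(z) = 1
X(T) = 6 + 5*T (X(T) = 4 - (-2 + T*(-5)) = 4 - (-2 - 5*T) = 4 + (2 + 5*T) = 6 + 5*T)
(-2*(-42))*(X(12) + 1/(161 + H(-8))) = (-2*(-42))*((6 + 5*12) + 1/(161 + 1)) = 84*((6 + 60) + 1/162) = 84*(66 + 1/162) = 84*(10693/162) = 149702/27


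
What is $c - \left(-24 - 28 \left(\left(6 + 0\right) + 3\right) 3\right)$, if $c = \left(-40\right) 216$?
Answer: $-7860$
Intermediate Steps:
$c = -8640$
$c - \left(-24 - 28 \left(\left(6 + 0\right) + 3\right) 3\right) = -8640 - \left(-24 - 28 \left(\left(6 + 0\right) + 3\right) 3\right) = -8640 - \left(-24 - 28 \left(6 + 3\right) 3\right) = -8640 - \left(-24 - 28 \cdot 9 \cdot 3\right) = -8640 - \left(-24 - 756\right) = -8640 - -780 = -8640 + 780 = -7860$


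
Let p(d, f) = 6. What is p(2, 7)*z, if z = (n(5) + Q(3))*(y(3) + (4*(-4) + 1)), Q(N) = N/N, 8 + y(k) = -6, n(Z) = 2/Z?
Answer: -1218/5 ≈ -243.60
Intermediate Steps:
y(k) = -14 (y(k) = -8 - 6 = -14)
Q(N) = 1
z = -203/5 (z = (2/5 + 1)*(-14 + (4*(-4) + 1)) = (2*(⅕) + 1)*(-14 + (-16 + 1)) = (⅖ + 1)*(-14 - 15) = (7/5)*(-29) = -203/5 ≈ -40.600)
p(2, 7)*z = 6*(-203/5) = -1218/5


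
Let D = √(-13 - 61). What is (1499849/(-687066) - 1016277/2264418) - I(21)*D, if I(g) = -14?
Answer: -37912355983/14405598311 + 14*I*√74 ≈ -2.6318 + 120.43*I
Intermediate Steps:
D = I*√74 (D = √(-74) = I*√74 ≈ 8.6023*I)
(1499849/(-687066) - 1016277/2264418) - I(21)*D = (1499849/(-687066) - 1016277/2264418) - (-14)*I*√74 = (1499849*(-1/687066) - 1016277*1/2264418) - (-14)*I*√74 = (-1499849/687066 - 338759/754806) + 14*I*√74 = -37912355983/14405598311 + 14*I*√74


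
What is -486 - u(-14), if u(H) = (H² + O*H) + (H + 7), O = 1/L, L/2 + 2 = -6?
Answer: -5407/8 ≈ -675.88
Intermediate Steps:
L = -16 (L = -4 + 2*(-6) = -4 - 12 = -16)
O = -1/16 (O = 1/(-16) = -1/16 ≈ -0.062500)
u(H) = 7 + H² + 15*H/16 (u(H) = (H² - H/16) + (H + 7) = (H² - H/16) + (7 + H) = 7 + H² + 15*H/16)
-486 - u(-14) = -486 - (7 + (-14)² + (15/16)*(-14)) = -486 - (7 + 196 - 105/8) = -486 - 1*1519/8 = -486 - 1519/8 = -5407/8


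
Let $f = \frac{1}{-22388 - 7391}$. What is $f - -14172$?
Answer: $\frac{422027987}{29779} \approx 14172.0$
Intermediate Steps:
$f = - \frac{1}{29779}$ ($f = \frac{1}{-29779} = - \frac{1}{29779} \approx -3.3581 \cdot 10^{-5}$)
$f - -14172 = - \frac{1}{29779} - -14172 = - \frac{1}{29779} + 14172 = \frac{422027987}{29779}$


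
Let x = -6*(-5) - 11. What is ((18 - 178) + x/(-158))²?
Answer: 640039401/24964 ≈ 25639.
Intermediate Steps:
x = 19 (x = 30 - 11 = 19)
((18 - 178) + x/(-158))² = ((18 - 178) + 19/(-158))² = (-160 + 19*(-1/158))² = (-160 - 19/158)² = (-25299/158)² = 640039401/24964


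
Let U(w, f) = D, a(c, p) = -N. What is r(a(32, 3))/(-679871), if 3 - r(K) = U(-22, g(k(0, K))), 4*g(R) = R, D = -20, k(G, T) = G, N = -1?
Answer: -23/679871 ≈ -3.3830e-5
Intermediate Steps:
a(c, p) = 1 (a(c, p) = -1*(-1) = 1)
g(R) = R/4
U(w, f) = -20
r(K) = 23 (r(K) = 3 - 1*(-20) = 3 + 20 = 23)
r(a(32, 3))/(-679871) = 23/(-679871) = 23*(-1/679871) = -23/679871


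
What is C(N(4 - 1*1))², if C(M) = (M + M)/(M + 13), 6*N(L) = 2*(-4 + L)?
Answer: 1/361 ≈ 0.0027701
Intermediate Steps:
N(L) = -4/3 + L/3 (N(L) = (2*(-4 + L))/6 = (-8 + 2*L)/6 = -4/3 + L/3)
C(M) = 2*M/(13 + M) (C(M) = (2*M)/(13 + M) = 2*M/(13 + M))
C(N(4 - 1*1))² = (2*(-4/3 + (4 - 1*1)/3)/(13 + (-4/3 + (4 - 1*1)/3)))² = (2*(-4/3 + (4 - 1)/3)/(13 + (-4/3 + (4 - 1)/3)))² = (2*(-4/3 + (⅓)*3)/(13 + (-4/3 + (⅓)*3)))² = (2*(-4/3 + 1)/(13 + (-4/3 + 1)))² = (2*(-⅓)/(13 - ⅓))² = (2*(-⅓)/(38/3))² = (2*(-⅓)*(3/38))² = (-1/19)² = 1/361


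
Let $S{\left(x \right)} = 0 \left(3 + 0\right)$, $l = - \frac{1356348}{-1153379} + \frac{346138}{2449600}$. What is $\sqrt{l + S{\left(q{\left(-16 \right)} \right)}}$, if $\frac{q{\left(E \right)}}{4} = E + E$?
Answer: $\frac{\sqrt{6571932124729068860398}}{70632929960} \approx 1.1477$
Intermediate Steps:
$q{\left(E \right)} = 8 E$ ($q{\left(E \right)} = 4 \left(E + E\right) = 4 \cdot 2 E = 8 E$)
$l = \frac{1860869180551}{1412658599200}$ ($l = \left(-1356348\right) \left(- \frac{1}{1153379}\right) + 346138 \cdot \frac{1}{2449600} = \frac{1356348}{1153379} + \frac{173069}{1224800} = \frac{1860869180551}{1412658599200} \approx 1.3173$)
$S{\left(x \right)} = 0$ ($S{\left(x \right)} = 0 \cdot 3 = 0$)
$\sqrt{l + S{\left(q{\left(-16 \right)} \right)}} = \sqrt{\frac{1860869180551}{1412658599200} + 0} = \sqrt{\frac{1860869180551}{1412658599200}} = \frac{\sqrt{6571932124729068860398}}{70632929960}$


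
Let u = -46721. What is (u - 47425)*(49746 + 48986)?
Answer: -9295222872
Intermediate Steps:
(u - 47425)*(49746 + 48986) = (-46721 - 47425)*(49746 + 48986) = -94146*98732 = -9295222872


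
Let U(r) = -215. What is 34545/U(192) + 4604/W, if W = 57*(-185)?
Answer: -73053377/453435 ≈ -161.11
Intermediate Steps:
W = -10545
34545/U(192) + 4604/W = 34545/(-215) + 4604/(-10545) = 34545*(-1/215) + 4604*(-1/10545) = -6909/43 - 4604/10545 = -73053377/453435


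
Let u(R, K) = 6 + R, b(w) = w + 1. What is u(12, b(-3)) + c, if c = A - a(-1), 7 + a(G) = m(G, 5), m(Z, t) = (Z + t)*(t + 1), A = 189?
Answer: 190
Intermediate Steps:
b(w) = 1 + w
m(Z, t) = (1 + t)*(Z + t) (m(Z, t) = (Z + t)*(1 + t) = (1 + t)*(Z + t))
a(G) = 23 + 6*G (a(G) = -7 + (G + 5 + 5² + G*5) = -7 + (G + 5 + 25 + 5*G) = -7 + (30 + 6*G) = 23 + 6*G)
c = 172 (c = 189 - (23 + 6*(-1)) = 189 - (23 - 6) = 189 - 1*17 = 189 - 17 = 172)
u(12, b(-3)) + c = (6 + 12) + 172 = 18 + 172 = 190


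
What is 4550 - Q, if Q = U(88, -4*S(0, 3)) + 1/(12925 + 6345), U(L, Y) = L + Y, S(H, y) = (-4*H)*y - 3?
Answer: 85751499/19270 ≈ 4450.0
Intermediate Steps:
S(H, y) = -3 - 4*H*y (S(H, y) = -4*H*y - 3 = -3 - 4*H*y)
Q = 1927001/19270 (Q = (88 - 4*(-3 - 4*0*3)) + 1/(12925 + 6345) = (88 - 4*(-3 + 0)) + 1/19270 = (88 - 4*(-3)) + 1/19270 = (88 + 12) + 1/19270 = 100 + 1/19270 = 1927001/19270 ≈ 100.00)
4550 - Q = 4550 - 1*1927001/19270 = 4550 - 1927001/19270 = 85751499/19270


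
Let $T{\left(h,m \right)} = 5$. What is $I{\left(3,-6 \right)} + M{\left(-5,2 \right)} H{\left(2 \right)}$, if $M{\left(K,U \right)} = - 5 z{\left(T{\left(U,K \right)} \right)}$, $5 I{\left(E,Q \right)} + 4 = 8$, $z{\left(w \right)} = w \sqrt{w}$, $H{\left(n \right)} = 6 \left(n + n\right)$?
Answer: $\frac{4}{5} - 600 \sqrt{5} \approx -1340.8$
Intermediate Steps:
$H{\left(n \right)} = 12 n$ ($H{\left(n \right)} = 6 \cdot 2 n = 12 n$)
$z{\left(w \right)} = w^{\frac{3}{2}}$
$I{\left(E,Q \right)} = \frac{4}{5}$ ($I{\left(E,Q \right)} = - \frac{4}{5} + \frac{1}{5} \cdot 8 = - \frac{4}{5} + \frac{8}{5} = \frac{4}{5}$)
$M{\left(K,U \right)} = - 25 \sqrt{5}$ ($M{\left(K,U \right)} = - 5 \cdot 5^{\frac{3}{2}} = - 5 \cdot 5 \sqrt{5} = - 25 \sqrt{5}$)
$I{\left(3,-6 \right)} + M{\left(-5,2 \right)} H{\left(2 \right)} = \frac{4}{5} + - 25 \sqrt{5} \cdot 12 \cdot 2 = \frac{4}{5} + - 25 \sqrt{5} \cdot 24 = \frac{4}{5} - 600 \sqrt{5}$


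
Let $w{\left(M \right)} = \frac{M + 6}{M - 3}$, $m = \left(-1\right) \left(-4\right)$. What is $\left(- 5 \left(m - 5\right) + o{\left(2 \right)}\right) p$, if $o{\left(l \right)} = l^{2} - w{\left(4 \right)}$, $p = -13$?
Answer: $13$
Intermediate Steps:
$m = 4$
$w{\left(M \right)} = \frac{6 + M}{-3 + M}$
$o{\left(l \right)} = -10 + l^{2}$ ($o{\left(l \right)} = l^{2} - \frac{6 + 4}{-3 + 4} = l^{2} - 1^{-1} \cdot 10 = l^{2} - 1 \cdot 10 = l^{2} - 10 = -10 + l^{2}$)
$\left(- 5 \left(m - 5\right) + o{\left(2 \right)}\right) p = \left(- 5 \left(4 - 5\right) - \left(10 - 2^{2}\right)\right) \left(-13\right) = \left(\left(-5\right) \left(-1\right) + \left(-10 + 4\right)\right) \left(-13\right) = \left(5 - 6\right) \left(-13\right) = \left(-1\right) \left(-13\right) = 13$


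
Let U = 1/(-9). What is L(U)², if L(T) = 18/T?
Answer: 26244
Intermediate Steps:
U = -⅑ ≈ -0.11111
L(U)² = (18/(-⅑))² = (18*(-9))² = (-162)² = 26244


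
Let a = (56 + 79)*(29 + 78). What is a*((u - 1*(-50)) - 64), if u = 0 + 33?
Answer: 274455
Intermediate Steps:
u = 33
a = 14445 (a = 135*107 = 14445)
a*((u - 1*(-50)) - 64) = 14445*((33 - 1*(-50)) - 64) = 14445*((33 + 50) - 64) = 14445*(83 - 64) = 14445*19 = 274455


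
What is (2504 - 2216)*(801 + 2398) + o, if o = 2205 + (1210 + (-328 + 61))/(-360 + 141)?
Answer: 202249280/219 ≈ 9.2351e+5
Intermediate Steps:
o = 481952/219 (o = 2205 + (1210 - 267)/(-219) = 2205 + 943*(-1/219) = 2205 - 943/219 = 481952/219 ≈ 2200.7)
(2504 - 2216)*(801 + 2398) + o = (2504 - 2216)*(801 + 2398) + 481952/219 = 288*3199 + 481952/219 = 921312 + 481952/219 = 202249280/219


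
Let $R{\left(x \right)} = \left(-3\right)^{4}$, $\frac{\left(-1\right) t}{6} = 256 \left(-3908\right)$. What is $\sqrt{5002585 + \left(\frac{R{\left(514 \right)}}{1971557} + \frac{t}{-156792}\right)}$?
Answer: $\frac{3 \sqrt{92213102692574585439559366}}{12880181881} \approx 2236.6$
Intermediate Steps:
$t = 6002688$ ($t = - 6 \cdot 256 \left(-3908\right) = \left(-6\right) \left(-1000448\right) = 6002688$)
$R{\left(x \right)} = 81$
$\sqrt{5002585 + \left(\frac{R{\left(514 \right)}}{1971557} + \frac{t}{-156792}\right)} = \sqrt{5002585 + \left(\frac{81}{1971557} + \frac{6002688}{-156792}\right)} = \sqrt{5002585 + \left(81 \cdot \frac{1}{1971557} + 6002688 \left(- \frac{1}{156792}\right)\right)} = \sqrt{5002585 + \left(\frac{81}{1971557} - \frac{250112}{6533}\right)} = \sqrt{5002585 - \frac{493109535211}{12880181881}} = \sqrt{\frac{64433711565627174}{12880181881}} = \frac{3 \sqrt{92213102692574585439559366}}{12880181881}$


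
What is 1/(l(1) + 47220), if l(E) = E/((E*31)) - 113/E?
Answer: 31/1460318 ≈ 2.1228e-5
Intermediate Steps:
l(E) = 1/31 - 113/E (l(E) = E/((31*E)) - 113/E = E*(1/(31*E)) - 113/E = 1/31 - 113/E)
1/(l(1) + 47220) = 1/((1/31)*(-3503 + 1)/1 + 47220) = 1/((1/31)*1*(-3502) + 47220) = 1/(-3502/31 + 47220) = 1/(1460318/31) = 31/1460318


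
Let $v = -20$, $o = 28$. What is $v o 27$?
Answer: $-15120$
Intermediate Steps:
$v o 27 = \left(-20\right) 28 \cdot 27 = \left(-560\right) 27 = -15120$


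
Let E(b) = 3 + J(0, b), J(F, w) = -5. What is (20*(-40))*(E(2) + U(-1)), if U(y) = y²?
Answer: 800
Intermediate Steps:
E(b) = -2 (E(b) = 3 - 5 = -2)
(20*(-40))*(E(2) + U(-1)) = (20*(-40))*(-2 + (-1)²) = -800*(-2 + 1) = -800*(-1) = 800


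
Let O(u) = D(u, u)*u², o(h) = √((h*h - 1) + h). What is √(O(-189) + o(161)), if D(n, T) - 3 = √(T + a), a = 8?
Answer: √(107163 + √26081 + 35721*I*√181) ≈ 547.6 + 438.8*I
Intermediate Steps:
D(n, T) = 3 + √(8 + T) (D(n, T) = 3 + √(T + 8) = 3 + √(8 + T))
o(h) = √(-1 + h + h²) (o(h) = √((h² - 1) + h) = √((-1 + h²) + h) = √(-1 + h + h²))
O(u) = u²*(3 + √(8 + u)) (O(u) = (3 + √(8 + u))*u² = u²*(3 + √(8 + u)))
√(O(-189) + o(161)) = √((-189)²*(3 + √(8 - 189)) + √(-1 + 161 + 161²)) = √(35721*(3 + √(-181)) + √(-1 + 161 + 25921)) = √(35721*(3 + I*√181) + √26081) = √((107163 + 35721*I*√181) + √26081) = √(107163 + √26081 + 35721*I*√181)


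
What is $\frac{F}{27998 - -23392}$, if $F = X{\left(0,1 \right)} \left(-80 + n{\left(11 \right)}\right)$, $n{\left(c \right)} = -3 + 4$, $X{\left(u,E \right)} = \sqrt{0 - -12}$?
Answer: $- \frac{79 \sqrt{3}}{25695} \approx -0.0053252$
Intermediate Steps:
$X{\left(u,E \right)} = 2 \sqrt{3}$ ($X{\left(u,E \right)} = \sqrt{0 + 12} = \sqrt{12} = 2 \sqrt{3}$)
$n{\left(c \right)} = 1$
$F = - 158 \sqrt{3}$ ($F = 2 \sqrt{3} \left(-80 + 1\right) = 2 \sqrt{3} \left(-79\right) = - 158 \sqrt{3} \approx -273.66$)
$\frac{F}{27998 - -23392} = \frac{\left(-158\right) \sqrt{3}}{27998 - -23392} = \frac{\left(-158\right) \sqrt{3}}{27998 + 23392} = \frac{\left(-158\right) \sqrt{3}}{51390} = - 158 \sqrt{3} \cdot \frac{1}{51390} = - \frac{79 \sqrt{3}}{25695}$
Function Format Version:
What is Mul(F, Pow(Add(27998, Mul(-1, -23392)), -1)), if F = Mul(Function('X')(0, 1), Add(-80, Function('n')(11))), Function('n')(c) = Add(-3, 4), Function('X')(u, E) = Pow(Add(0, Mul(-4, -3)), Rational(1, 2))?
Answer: Mul(Rational(-79, 25695), Pow(3, Rational(1, 2))) ≈ -0.0053252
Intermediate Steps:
Function('X')(u, E) = Mul(2, Pow(3, Rational(1, 2))) (Function('X')(u, E) = Pow(Add(0, 12), Rational(1, 2)) = Pow(12, Rational(1, 2)) = Mul(2, Pow(3, Rational(1, 2))))
Function('n')(c) = 1
F = Mul(-158, Pow(3, Rational(1, 2))) (F = Mul(Mul(2, Pow(3, Rational(1, 2))), Add(-80, 1)) = Mul(Mul(2, Pow(3, Rational(1, 2))), -79) = Mul(-158, Pow(3, Rational(1, 2))) ≈ -273.66)
Mul(F, Pow(Add(27998, Mul(-1, -23392)), -1)) = Mul(Mul(-158, Pow(3, Rational(1, 2))), Pow(Add(27998, Mul(-1, -23392)), -1)) = Mul(Mul(-158, Pow(3, Rational(1, 2))), Pow(Add(27998, 23392), -1)) = Mul(Mul(-158, Pow(3, Rational(1, 2))), Pow(51390, -1)) = Mul(Mul(-158, Pow(3, Rational(1, 2))), Rational(1, 51390)) = Mul(Rational(-79, 25695), Pow(3, Rational(1, 2)))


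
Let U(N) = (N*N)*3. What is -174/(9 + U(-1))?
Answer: -29/2 ≈ -14.500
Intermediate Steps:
U(N) = 3*N² (U(N) = N²*3 = 3*N²)
-174/(9 + U(-1)) = -174/(9 + 3*(-1)²) = -174/(9 + 3*1) = -174/(9 + 3) = -174/12 = (1/12)*(-174) = -29/2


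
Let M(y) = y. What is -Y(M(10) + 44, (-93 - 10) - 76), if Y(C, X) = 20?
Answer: -20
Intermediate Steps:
-Y(M(10) + 44, (-93 - 10) - 76) = -1*20 = -20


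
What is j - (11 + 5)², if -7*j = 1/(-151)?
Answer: -270591/1057 ≈ -256.00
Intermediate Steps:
j = 1/1057 (j = -⅐/(-151) = -⅐*(-1/151) = 1/1057 ≈ 0.00094607)
j - (11 + 5)² = 1/1057 - (11 + 5)² = 1/1057 - 1*16² = 1/1057 - 1*256 = 1/1057 - 256 = -270591/1057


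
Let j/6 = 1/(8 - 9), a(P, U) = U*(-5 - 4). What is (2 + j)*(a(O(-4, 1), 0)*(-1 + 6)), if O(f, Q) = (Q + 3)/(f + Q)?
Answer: 0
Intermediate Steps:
O(f, Q) = (3 + Q)/(Q + f)
a(P, U) = -9*U (a(P, U) = U*(-9) = -9*U)
j = -6 (j = 6/(8 - 9) = 6/(-1) = 6*(-1) = -6)
(2 + j)*(a(O(-4, 1), 0)*(-1 + 6)) = (2 - 6)*((-9*0)*(-1 + 6)) = -0*5 = -4*0 = 0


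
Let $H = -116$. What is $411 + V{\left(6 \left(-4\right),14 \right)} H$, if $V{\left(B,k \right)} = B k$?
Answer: $39387$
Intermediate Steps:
$411 + V{\left(6 \left(-4\right),14 \right)} H = 411 + 6 \left(-4\right) 14 \left(-116\right) = 411 + \left(-24\right) 14 \left(-116\right) = 411 - -38976 = 411 + 38976 = 39387$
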